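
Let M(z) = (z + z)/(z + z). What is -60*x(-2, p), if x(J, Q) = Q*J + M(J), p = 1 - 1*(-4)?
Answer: 540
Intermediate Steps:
p = 5 (p = 1 + 4 = 5)
M(z) = 1 (M(z) = (2*z)/((2*z)) = (2*z)*(1/(2*z)) = 1)
x(J, Q) = 1 + J*Q (x(J, Q) = Q*J + 1 = J*Q + 1 = 1 + J*Q)
-60*x(-2, p) = -60*(1 - 2*5) = -60*(1 - 10) = -60*(-9) = 540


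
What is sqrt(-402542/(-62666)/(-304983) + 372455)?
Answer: sqrt(77124158929680072021946)/455049159 ≈ 610.29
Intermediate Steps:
sqrt(-402542/(-62666)/(-304983) + 372455) = sqrt(-402542*(-1/62666)*(-1/304983) + 372455) = sqrt((201271/31333)*(-1/304983) + 372455) = sqrt(-28753/1365147477 + 372455) = sqrt(508456003517282/1365147477) = sqrt(77124158929680072021946)/455049159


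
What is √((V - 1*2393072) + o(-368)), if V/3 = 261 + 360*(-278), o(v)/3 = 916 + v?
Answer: I*√2690885 ≈ 1640.4*I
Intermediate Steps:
o(v) = 2748 + 3*v (o(v) = 3*(916 + v) = 2748 + 3*v)
V = -299457 (V = 3*(261 + 360*(-278)) = 3*(261 - 100080) = 3*(-99819) = -299457)
√((V - 1*2393072) + o(-368)) = √((-299457 - 1*2393072) + (2748 + 3*(-368))) = √((-299457 - 2393072) + (2748 - 1104)) = √(-2692529 + 1644) = √(-2690885) = I*√2690885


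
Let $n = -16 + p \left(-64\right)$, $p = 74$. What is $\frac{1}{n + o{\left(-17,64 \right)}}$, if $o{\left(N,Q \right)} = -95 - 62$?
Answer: $- \frac{1}{4909} \approx -0.00020371$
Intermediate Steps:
$o{\left(N,Q \right)} = -157$ ($o{\left(N,Q \right)} = -95 - 62 = -157$)
$n = -4752$ ($n = -16 + 74 \left(-64\right) = -16 - 4736 = -4752$)
$\frac{1}{n + o{\left(-17,64 \right)}} = \frac{1}{-4752 - 157} = \frac{1}{-4909} = - \frac{1}{4909}$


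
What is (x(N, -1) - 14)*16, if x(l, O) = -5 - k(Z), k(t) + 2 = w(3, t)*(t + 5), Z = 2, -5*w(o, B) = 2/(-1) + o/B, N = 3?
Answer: -1416/5 ≈ -283.20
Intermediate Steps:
w(o, B) = 2/5 - o/(5*B) (w(o, B) = -(2/(-1) + o/B)/5 = -(2*(-1) + o/B)/5 = -(-2 + o/B)/5 = 2/5 - o/(5*B))
k(t) = -2 + (-3 + 2*t)*(5 + t)/(5*t) (k(t) = -2 + ((-1*3 + 2*t)/(5*t))*(t + 5) = -2 + ((-3 + 2*t)/(5*t))*(5 + t) = -2 + (-3 + 2*t)*(5 + t)/(5*t))
x(l, O) = -37/10 (x(l, O) = -5 - (-3/5 - 3/2 + (2/5)*2) = -5 - (-3/5 - 3*1/2 + 4/5) = -5 - (-3/5 - 3/2 + 4/5) = -5 - 1*(-13/10) = -5 + 13/10 = -37/10)
(x(N, -1) - 14)*16 = (-37/10 - 14)*16 = -177/10*16 = -1416/5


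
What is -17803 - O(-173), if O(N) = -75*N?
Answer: -30778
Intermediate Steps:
-17803 - O(-173) = -17803 - (-75)*(-173) = -17803 - 1*12975 = -17803 - 12975 = -30778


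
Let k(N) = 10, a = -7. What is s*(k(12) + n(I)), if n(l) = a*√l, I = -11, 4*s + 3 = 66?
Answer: 315/2 - 441*I*√11/4 ≈ 157.5 - 365.66*I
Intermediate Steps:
s = 63/4 (s = -¾ + (¼)*66 = -¾ + 33/2 = 63/4 ≈ 15.750)
n(l) = -7*√l
s*(k(12) + n(I)) = 63*(10 - 7*I*√11)/4 = 315/2 - 441*I*√11/4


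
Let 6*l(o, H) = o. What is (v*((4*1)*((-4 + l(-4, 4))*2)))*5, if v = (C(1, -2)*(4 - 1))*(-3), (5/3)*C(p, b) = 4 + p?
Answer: 5040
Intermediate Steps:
l(o, H) = o/6
C(p, b) = 12/5 + 3*p/5 (C(p, b) = 3*(4 + p)/5 = 12/5 + 3*p/5)
v = -27 (v = ((12/5 + (⅗)*1)*(4 - 1))*(-3) = ((12/5 + ⅗)*3)*(-3) = (3*3)*(-3) = 9*(-3) = -27)
(v*((4*1)*((-4 + l(-4, 4))*2)))*5 = -27*4*1*(-4 + (⅙)*(-4))*2*5 = -108*(-4 - ⅔)*2*5 = -108*(-14/3*2)*5 = -108*(-28)/3*5 = -27*(-112/3)*5 = 1008*5 = 5040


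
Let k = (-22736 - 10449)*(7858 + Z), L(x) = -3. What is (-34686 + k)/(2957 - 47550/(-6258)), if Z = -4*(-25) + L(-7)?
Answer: -275374279523/3092076 ≈ -89058.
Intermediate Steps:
Z = 97 (Z = -4*(-25) - 3 = 100 - 3 = 97)
k = -263986675 (k = (-22736 - 10449)*(7858 + 97) = -33185*7955 = -263986675)
(-34686 + k)/(2957 - 47550/(-6258)) = (-34686 - 263986675)/(2957 - 47550/(-6258)) = -264021361/(2957 - 47550*(-1/6258)) = -264021361/(2957 + 7925/1043) = -264021361/3092076/1043 = -264021361*1043/3092076 = -275374279523/3092076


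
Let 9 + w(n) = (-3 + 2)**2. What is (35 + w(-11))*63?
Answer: 1701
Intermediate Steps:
w(n) = -8 (w(n) = -9 + (-3 + 2)**2 = -9 + (-1)**2 = -9 + 1 = -8)
(35 + w(-11))*63 = (35 - 8)*63 = 27*63 = 1701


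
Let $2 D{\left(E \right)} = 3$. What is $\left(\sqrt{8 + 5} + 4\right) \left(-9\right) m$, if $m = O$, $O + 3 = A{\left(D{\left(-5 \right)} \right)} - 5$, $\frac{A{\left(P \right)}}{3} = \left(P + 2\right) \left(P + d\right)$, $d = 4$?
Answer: $-1791 - \frac{1791 \sqrt{13}}{4} \approx -3405.4$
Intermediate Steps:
$D{\left(E \right)} = \frac{3}{2}$ ($D{\left(E \right)} = \frac{1}{2} \cdot 3 = \frac{3}{2}$)
$A{\left(P \right)} = 3 \left(2 + P\right) \left(4 + P\right)$ ($A{\left(P \right)} = 3 \left(P + 2\right) \left(P + 4\right) = 3 \left(2 + P\right) \left(4 + P\right)$)
$O = \frac{199}{4}$ ($O = -3 + \left(\left(24 + 3 \left(\frac{3}{2}\right)^{2} + 18 \cdot \frac{3}{2}\right) - 5\right) = -3 + \left(\left(24 + 3 \cdot \frac{9}{4} + 27\right) - 5\right) = -3 + \left(\left(24 + \frac{27}{4} + 27\right) - 5\right) = -3 + \left(\frac{231}{4} - 5\right) = -3 + \frac{211}{4} = \frac{199}{4} \approx 49.75$)
$m = \frac{199}{4} \approx 49.75$
$\left(\sqrt{8 + 5} + 4\right) \left(-9\right) m = \left(\sqrt{8 + 5} + 4\right) \left(-9\right) \frac{199}{4} = \left(\sqrt{13} + 4\right) \left(-9\right) \frac{199}{4} = \left(4 + \sqrt{13}\right) \left(-9\right) \frac{199}{4} = \left(-36 - 9 \sqrt{13}\right) \frac{199}{4} = -1791 - \frac{1791 \sqrt{13}}{4}$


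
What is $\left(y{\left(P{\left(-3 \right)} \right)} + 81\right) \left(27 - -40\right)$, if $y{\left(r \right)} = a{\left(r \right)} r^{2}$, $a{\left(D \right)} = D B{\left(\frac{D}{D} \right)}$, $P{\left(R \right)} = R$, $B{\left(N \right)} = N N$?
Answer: $3618$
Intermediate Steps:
$B{\left(N \right)} = N^{2}$
$a{\left(D \right)} = D$ ($a{\left(D \right)} = D \left(\frac{D}{D}\right)^{2} = D 1^{2} = D 1 = D$)
$y{\left(r \right)} = r^{3}$ ($y{\left(r \right)} = r r^{2} = r^{3}$)
$\left(y{\left(P{\left(-3 \right)} \right)} + 81\right) \left(27 - -40\right) = \left(\left(-3\right)^{3} + 81\right) \left(27 - -40\right) = \left(-27 + 81\right) \left(27 + 40\right) = 54 \cdot 67 = 3618$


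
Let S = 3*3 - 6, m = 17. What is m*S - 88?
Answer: -37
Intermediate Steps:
S = 3 (S = 9 - 6 = 3)
m*S - 88 = 17*3 - 88 = 51 - 88 = -37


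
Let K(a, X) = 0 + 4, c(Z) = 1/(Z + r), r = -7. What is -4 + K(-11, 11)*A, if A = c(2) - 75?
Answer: -1524/5 ≈ -304.80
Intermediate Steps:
c(Z) = 1/(-7 + Z) (c(Z) = 1/(Z - 7) = 1/(-7 + Z))
A = -376/5 (A = 1/(-7 + 2) - 75 = 1/(-5) - 75 = -⅕ - 75 = -376/5 ≈ -75.200)
K(a, X) = 4
-4 + K(-11, 11)*A = -4 + 4*(-376/5) = -4 - 1504/5 = -1524/5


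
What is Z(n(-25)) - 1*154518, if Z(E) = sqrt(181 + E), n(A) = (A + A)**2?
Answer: -154518 + sqrt(2681) ≈ -1.5447e+5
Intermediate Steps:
n(A) = 4*A**2 (n(A) = (2*A)**2 = 4*A**2)
Z(n(-25)) - 1*154518 = sqrt(181 + 4*(-25)**2) - 1*154518 = sqrt(181 + 4*625) - 154518 = sqrt(181 + 2500) - 154518 = sqrt(2681) - 154518 = -154518 + sqrt(2681)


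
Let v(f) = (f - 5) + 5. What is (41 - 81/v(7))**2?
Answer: 42436/49 ≈ 866.04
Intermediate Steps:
v(f) = f (v(f) = (-5 + f) + 5 = f)
(41 - 81/v(7))**2 = (41 - 81/7)**2 = (206/7)**2 = 42436/49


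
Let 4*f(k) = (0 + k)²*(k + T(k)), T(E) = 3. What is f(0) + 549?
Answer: 549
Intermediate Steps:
f(k) = k²*(3 + k)/4 (f(k) = ((0 + k)²*(k + 3))/4 = (k²*(3 + k))/4 = k²*(3 + k)/4)
f(0) + 549 = (¼)*0²*(3 + 0) + 549 = (¼)*0*3 + 549 = 0 + 549 = 549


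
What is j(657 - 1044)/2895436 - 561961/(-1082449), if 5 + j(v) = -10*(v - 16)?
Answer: 1631478967221/3134161802764 ≈ 0.52055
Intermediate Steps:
j(v) = 155 - 10*v (j(v) = -5 - 10*(v - 16) = -5 - 10*(-16 + v) = -5 + (160 - 10*v) = 155 - 10*v)
j(657 - 1044)/2895436 - 561961/(-1082449) = (155 - 10*(657 - 1044))/2895436 - 561961/(-1082449) = (155 - 10*(-387))*(1/2895436) - 561961*(-1/1082449) = (155 + 3870)*(1/2895436) + 561961/1082449 = 4025*(1/2895436) + 561961/1082449 = 4025/2895436 + 561961/1082449 = 1631478967221/3134161802764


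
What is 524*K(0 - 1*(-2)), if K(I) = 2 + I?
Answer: 2096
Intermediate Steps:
524*K(0 - 1*(-2)) = 524*(2 + (0 - 1*(-2))) = 524*(2 + (0 + 2)) = 524*(2 + 2) = 524*4 = 2096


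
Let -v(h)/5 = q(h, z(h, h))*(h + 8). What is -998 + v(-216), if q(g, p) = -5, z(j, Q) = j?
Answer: -6198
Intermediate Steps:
v(h) = 200 + 25*h (v(h) = -(-25)*(h + 8) = -(-25)*(8 + h) = -5*(-40 - 5*h) = 200 + 25*h)
-998 + v(-216) = -998 + (200 + 25*(-216)) = -998 + (200 - 5400) = -998 - 5200 = -6198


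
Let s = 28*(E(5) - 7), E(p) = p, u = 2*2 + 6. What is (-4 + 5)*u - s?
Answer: 66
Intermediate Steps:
u = 10 (u = 4 + 6 = 10)
s = -56 (s = 28*(5 - 7) = 28*(-2) = -56)
(-4 + 5)*u - s = (-4 + 5)*10 - 1*(-56) = 1*10 + 56 = 10 + 56 = 66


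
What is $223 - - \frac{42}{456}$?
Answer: $\frac{16955}{76} \approx 223.09$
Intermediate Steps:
$223 - - \frac{42}{456} = 223 - \left(-42\right) \frac{1}{456} = 223 - - \frac{7}{76} = 223 + \frac{7}{76} = \frac{16955}{76}$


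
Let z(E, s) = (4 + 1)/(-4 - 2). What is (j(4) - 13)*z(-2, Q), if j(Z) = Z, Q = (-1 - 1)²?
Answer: 15/2 ≈ 7.5000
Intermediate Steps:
Q = 4 (Q = (-2)² = 4)
z(E, s) = -⅚ (z(E, s) = 5/(-6) = 5*(-⅙) = -⅚)
(j(4) - 13)*z(-2, Q) = (4 - 13)*(-⅚) = -9*(-⅚) = 15/2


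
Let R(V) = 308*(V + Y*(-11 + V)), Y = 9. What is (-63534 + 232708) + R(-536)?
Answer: -1512198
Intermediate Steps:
R(V) = -30492 + 3080*V (R(V) = 308*(V + 9*(-11 + V)) = 308*(V + (-99 + 9*V)) = 308*(-99 + 10*V) = -30492 + 3080*V)
(-63534 + 232708) + R(-536) = (-63534 + 232708) + (-30492 + 3080*(-536)) = 169174 + (-30492 - 1650880) = 169174 - 1681372 = -1512198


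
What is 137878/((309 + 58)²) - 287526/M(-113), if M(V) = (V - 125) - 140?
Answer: 6463117883/8485407 ≈ 761.67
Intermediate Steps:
M(V) = -265 + V (M(V) = (-125 + V) - 140 = -265 + V)
137878/((309 + 58)²) - 287526/M(-113) = 137878/((309 + 58)²) - 287526/(-265 - 113) = 137878/(367²) - 287526/(-378) = 137878/134689 - 287526*(-1/378) = 137878*(1/134689) + 47921/63 = 137878/134689 + 47921/63 = 6463117883/8485407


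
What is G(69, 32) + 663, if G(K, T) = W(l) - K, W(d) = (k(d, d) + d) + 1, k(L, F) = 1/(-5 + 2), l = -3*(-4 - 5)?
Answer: 1865/3 ≈ 621.67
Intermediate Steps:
l = 27 (l = -3*(-9) = 27)
k(L, F) = -1/3 (k(L, F) = 1/(-3) = -1/3)
W(d) = 2/3 + d (W(d) = (-1/3 + d) + 1 = 2/3 + d)
G(K, T) = 83/3 - K (G(K, T) = (2/3 + 27) - K = 83/3 - K)
G(69, 32) + 663 = (83/3 - 1*69) + 663 = (83/3 - 69) + 663 = -124/3 + 663 = 1865/3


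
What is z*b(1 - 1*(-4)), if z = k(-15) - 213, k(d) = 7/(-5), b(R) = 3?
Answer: -3216/5 ≈ -643.20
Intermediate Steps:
k(d) = -7/5 (k(d) = 7*(-⅕) = -7/5)
z = -1072/5 (z = -7/5 - 213 = -1072/5 ≈ -214.40)
z*b(1 - 1*(-4)) = -1072/5*3 = -3216/5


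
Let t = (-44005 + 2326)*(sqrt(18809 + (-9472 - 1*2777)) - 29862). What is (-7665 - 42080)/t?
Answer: -82526955/2064806566702 - 49745*sqrt(410)/9291629550159 ≈ -4.0077e-5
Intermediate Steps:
t = 1244618298 - 166716*sqrt(410) (t = -41679*(sqrt(18809 + (-9472 - 2777)) - 29862) = -41679*(sqrt(18809 - 12249) - 29862) = -41679*(sqrt(6560) - 29862) = -41679*(4*sqrt(410) - 29862) = -41679*(-29862 + 4*sqrt(410)) = 1244618298 - 166716*sqrt(410) ≈ 1.2412e+9)
(-7665 - 42080)/t = (-7665 - 42080)/(1244618298 - 166716*sqrt(410)) = -49745/(1244618298 - 166716*sqrt(410))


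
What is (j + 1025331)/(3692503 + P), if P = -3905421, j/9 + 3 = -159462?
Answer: 204927/106459 ≈ 1.9249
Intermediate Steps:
j = -1435185 (j = -27 + 9*(-159462) = -27 - 1435158 = -1435185)
(j + 1025331)/(3692503 + P) = (-1435185 + 1025331)/(3692503 - 3905421) = -409854/(-212918) = -409854*(-1/212918) = 204927/106459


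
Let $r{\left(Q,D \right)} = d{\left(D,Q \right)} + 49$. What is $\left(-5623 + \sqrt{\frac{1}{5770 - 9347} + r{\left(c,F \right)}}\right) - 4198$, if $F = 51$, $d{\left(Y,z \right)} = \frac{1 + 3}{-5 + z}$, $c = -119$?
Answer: $-9821 + \frac{\sqrt{12287761865}}{15841} \approx -9814.0$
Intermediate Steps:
$d{\left(Y,z \right)} = \frac{4}{-5 + z}$
$r{\left(Q,D \right)} = 49 + \frac{4}{-5 + Q}$ ($r{\left(Q,D \right)} = \frac{4}{-5 + Q} + 49 = 49 + \frac{4}{-5 + Q}$)
$\left(-5623 + \sqrt{\frac{1}{5770 - 9347} + r{\left(c,F \right)}}\right) - 4198 = \left(-5623 + \sqrt{\frac{1}{5770 - 9347} + \frac{-241 + 49 \left(-119\right)}{-5 - 119}}\right) - 4198 = \left(-5623 + \sqrt{\frac{1}{-3577} + \frac{-241 - 5831}{-124}}\right) - 4198 = \left(-5623 + \sqrt{- \frac{1}{3577} - - \frac{1518}{31}}\right) - 4198 = \left(-5623 + \sqrt{- \frac{1}{3577} + \frac{1518}{31}}\right) - 4198 = \left(-5623 + \sqrt{\frac{5429855}{110887}}\right) - 4198 = \left(-5623 + \frac{\sqrt{12287761865}}{15841}\right) - 4198 = -9821 + \frac{\sqrt{12287761865}}{15841}$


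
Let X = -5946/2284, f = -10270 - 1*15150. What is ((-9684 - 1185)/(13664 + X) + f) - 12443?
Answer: -590725002243/15601315 ≈ -37864.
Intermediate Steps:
f = -25420 (f = -10270 - 15150 = -25420)
X = -2973/1142 (X = -5946*1/2284 = -2973/1142 ≈ -2.6033)
((-9684 - 1185)/(13664 + X) + f) - 12443 = ((-9684 - 1185)/(13664 - 2973/1142) - 25420) - 12443 = (-10869/15601315/1142 - 25420) - 12443 = (-10869*1142/15601315 - 25420) - 12443 = (-12412398/15601315 - 25420) - 12443 = -396597839698/15601315 - 12443 = -590725002243/15601315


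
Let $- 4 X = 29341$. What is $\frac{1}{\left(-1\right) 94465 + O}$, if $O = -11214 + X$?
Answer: $- \frac{4}{452057} \approx -8.8484 \cdot 10^{-6}$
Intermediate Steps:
$X = - \frac{29341}{4}$ ($X = \left(- \frac{1}{4}\right) 29341 = - \frac{29341}{4} \approx -7335.3$)
$O = - \frac{74197}{4}$ ($O = -11214 - \frac{29341}{4} = - \frac{74197}{4} \approx -18549.0$)
$\frac{1}{\left(-1\right) 94465 + O} = \frac{1}{\left(-1\right) 94465 - \frac{74197}{4}} = \frac{1}{-94465 - \frac{74197}{4}} = \frac{1}{- \frac{452057}{4}} = - \frac{4}{452057}$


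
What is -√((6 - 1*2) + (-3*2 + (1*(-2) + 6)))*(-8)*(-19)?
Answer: -152*√2 ≈ -214.96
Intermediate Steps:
-√((6 - 1*2) + (-3*2 + (1*(-2) + 6)))*(-8)*(-19) = -√((6 - 2) + (-6 + (-2 + 6)))*(-8)*(-19) = -√(4 + (-6 + 4))*(-8)*(-19) = -√(4 - 2)*(-8)*(-19) = -√2*(-8)*(-19) = -(-8*√2)*(-19) = -152*√2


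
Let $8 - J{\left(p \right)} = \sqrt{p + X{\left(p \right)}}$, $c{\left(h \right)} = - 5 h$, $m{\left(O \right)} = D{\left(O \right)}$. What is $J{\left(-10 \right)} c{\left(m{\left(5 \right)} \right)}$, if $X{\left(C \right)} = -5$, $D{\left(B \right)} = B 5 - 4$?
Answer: $-840 + 105 i \sqrt{15} \approx -840.0 + 406.66 i$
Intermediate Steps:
$D{\left(B \right)} = -4 + 5 B$ ($D{\left(B \right)} = 5 B - 4 = -4 + 5 B$)
$m{\left(O \right)} = -4 + 5 O$
$J{\left(p \right)} = 8 - \sqrt{-5 + p}$ ($J{\left(p \right)} = 8 - \sqrt{p - 5} = 8 - \sqrt{-5 + p}$)
$J{\left(-10 \right)} c{\left(m{\left(5 \right)} \right)} = \left(8 - \sqrt{-5 - 10}\right) \left(- 5 \left(-4 + 5 \cdot 5\right)\right) = \left(8 - \sqrt{-15}\right) \left(- 5 \left(-4 + 25\right)\right) = \left(8 - i \sqrt{15}\right) \left(\left(-5\right) 21\right) = \left(8 - i \sqrt{15}\right) \left(-105\right) = -840 + 105 i \sqrt{15}$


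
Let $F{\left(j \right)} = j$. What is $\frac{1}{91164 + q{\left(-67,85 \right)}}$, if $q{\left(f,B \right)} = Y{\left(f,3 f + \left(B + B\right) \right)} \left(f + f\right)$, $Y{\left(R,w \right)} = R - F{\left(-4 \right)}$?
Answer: $\frac{1}{99606} \approx 1.004 \cdot 10^{-5}$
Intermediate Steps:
$Y{\left(R,w \right)} = 4 + R$ ($Y{\left(R,w \right)} = R - -4 = R + 4 = 4 + R$)
$q{\left(f,B \right)} = 2 f \left(4 + f\right)$ ($q{\left(f,B \right)} = \left(4 + f\right) \left(f + f\right) = \left(4 + f\right) 2 f = 2 f \left(4 + f\right)$)
$\frac{1}{91164 + q{\left(-67,85 \right)}} = \frac{1}{91164 + 2 \left(-67\right) \left(4 - 67\right)} = \frac{1}{91164 + 2 \left(-67\right) \left(-63\right)} = \frac{1}{91164 + 8442} = \frac{1}{99606}$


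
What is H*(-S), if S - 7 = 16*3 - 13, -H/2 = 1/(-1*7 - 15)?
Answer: -42/11 ≈ -3.8182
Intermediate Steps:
H = 1/11 (H = -2/(-1*7 - 15) = -2/(-7 - 15) = -2/(-22) = -2*(-1/22) = 1/11 ≈ 0.090909)
S = 42 (S = 7 + (16*3 - 13) = 7 + (48 - 13) = 7 + 35 = 42)
H*(-S) = (-1*42)/11 = (1/11)*(-42) = -42/11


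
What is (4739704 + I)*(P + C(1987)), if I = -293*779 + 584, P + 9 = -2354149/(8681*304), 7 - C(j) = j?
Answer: -23694409763408285/2639024 ≈ -8.9785e+9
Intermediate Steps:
C(j) = 7 - j
P = -26105365/2639024 (P = -9 - 2354149/(8681*304) = -9 - 2354149/2639024 = -26105365/2639024 ≈ -9.8921)
I = -227663 (I = -228247 + 584 = -227663)
(4739704 + I)*(P + C(1987)) = (4739704 - 227663)*(-26105365/2639024 + (7 - 1*1987)) = 4512041*(-26105365/2639024 + (7 - 1987)) = 4512041*(-26105365/2639024 - 1980) = 4512041*(-5251372885/2639024) = -23694409763408285/2639024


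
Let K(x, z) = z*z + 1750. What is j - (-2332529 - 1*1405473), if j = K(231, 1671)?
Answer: 6531993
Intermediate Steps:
K(x, z) = 1750 + z² (K(x, z) = z² + 1750 = 1750 + z²)
j = 2793991 (j = 1750 + 1671² = 1750 + 2792241 = 2793991)
j - (-2332529 - 1*1405473) = 2793991 - (-2332529 - 1*1405473) = 2793991 - (-2332529 - 1405473) = 2793991 - 1*(-3738002) = 2793991 + 3738002 = 6531993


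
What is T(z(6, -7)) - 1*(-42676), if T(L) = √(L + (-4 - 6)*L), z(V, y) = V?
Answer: 42676 + 3*I*√6 ≈ 42676.0 + 7.3485*I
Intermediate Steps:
T(L) = 3*√(-L) (T(L) = √(L - 10*L) = √(-9*L) = 3*√(-L))
T(z(6, -7)) - 1*(-42676) = 3*√(-1*6) - 1*(-42676) = 3*√(-6) + 42676 = 3*(I*√6) + 42676 = 3*I*√6 + 42676 = 42676 + 3*I*√6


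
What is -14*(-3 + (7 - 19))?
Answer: 210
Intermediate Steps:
-14*(-3 + (7 - 19)) = -14*(-3 - 12) = -14*(-15) = 210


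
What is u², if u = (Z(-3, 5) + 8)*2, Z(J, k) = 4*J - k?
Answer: 324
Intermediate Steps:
Z(J, k) = -k + 4*J
u = -18 (u = ((-1*5 + 4*(-3)) + 8)*2 = ((-5 - 12) + 8)*2 = (-17 + 8)*2 = -9*2 = -18)
u² = (-18)² = 324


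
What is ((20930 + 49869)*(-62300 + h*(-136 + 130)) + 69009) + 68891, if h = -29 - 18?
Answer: -4390674482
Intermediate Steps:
h = -47
((20930 + 49869)*(-62300 + h*(-136 + 130)) + 69009) + 68891 = ((20930 + 49869)*(-62300 - 47*(-136 + 130)) + 69009) + 68891 = (70799*(-62300 - 47*(-6)) + 69009) + 68891 = (70799*(-62300 + 282) + 69009) + 68891 = (70799*(-62018) + 69009) + 68891 = (-4390812382 + 69009) + 68891 = -4390743373 + 68891 = -4390674482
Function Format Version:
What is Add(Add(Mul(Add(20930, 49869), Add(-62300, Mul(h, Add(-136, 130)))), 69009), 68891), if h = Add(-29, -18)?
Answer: -4390674482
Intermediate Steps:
h = -47
Add(Add(Mul(Add(20930, 49869), Add(-62300, Mul(h, Add(-136, 130)))), 69009), 68891) = Add(Add(Mul(Add(20930, 49869), Add(-62300, Mul(-47, Add(-136, 130)))), 69009), 68891) = Add(Add(Mul(70799, Add(-62300, Mul(-47, -6))), 69009), 68891) = Add(Add(Mul(70799, Add(-62300, 282)), 69009), 68891) = Add(Add(Mul(70799, -62018), 69009), 68891) = Add(Add(-4390812382, 69009), 68891) = Add(-4390743373, 68891) = -4390674482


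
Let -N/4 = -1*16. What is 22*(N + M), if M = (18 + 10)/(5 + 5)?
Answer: 7348/5 ≈ 1469.6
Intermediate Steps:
N = 64 (N = -(-4)*16 = -4*(-16) = 64)
M = 14/5 (M = 28/10 = 28*(1/10) = 14/5 ≈ 2.8000)
22*(N + M) = 22*(64 + 14/5) = 22*(334/5) = 7348/5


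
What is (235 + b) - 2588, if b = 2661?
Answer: 308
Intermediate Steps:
(235 + b) - 2588 = (235 + 2661) - 2588 = 2896 - 2588 = 308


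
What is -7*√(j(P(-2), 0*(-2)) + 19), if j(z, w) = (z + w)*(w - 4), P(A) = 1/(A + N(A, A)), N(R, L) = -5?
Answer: -√959 ≈ -30.968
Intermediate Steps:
P(A) = 1/(-5 + A) (P(A) = 1/(A - 5) = 1/(-5 + A))
j(z, w) = (-4 + w)*(w + z) (j(z, w) = (w + z)*(-4 + w) = (-4 + w)*(w + z))
-7*√(j(P(-2), 0*(-2)) + 19) = -7*√(((0*(-2))² - 0*(-2) - 4/(-5 - 2) + (0*(-2))/(-5 - 2)) + 19) = -7*√((0² - 4*0 - 4/(-7) + 0/(-7)) + 19) = -7*√((0 + 0 - 4*(-⅐) + 0*(-⅐)) + 19) = -7*√((0 + 0 + 4/7 + 0) + 19) = -7*√(4/7 + 19) = -√959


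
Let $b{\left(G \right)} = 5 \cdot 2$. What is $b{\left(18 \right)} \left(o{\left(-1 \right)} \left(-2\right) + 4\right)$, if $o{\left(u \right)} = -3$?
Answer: $100$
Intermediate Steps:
$b{\left(G \right)} = 10$
$b{\left(18 \right)} \left(o{\left(-1 \right)} \left(-2\right) + 4\right) = 10 \left(\left(-3\right) \left(-2\right) + 4\right) = 10 \left(6 + 4\right) = 10 \cdot 10 = 100$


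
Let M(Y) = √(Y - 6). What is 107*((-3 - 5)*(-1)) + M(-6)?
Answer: 856 + 2*I*√3 ≈ 856.0 + 3.4641*I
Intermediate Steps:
M(Y) = √(-6 + Y)
107*((-3 - 5)*(-1)) + M(-6) = 107*((-3 - 5)*(-1)) + √(-6 - 6) = 107*(-8*(-1)) + √(-12) = 107*8 + 2*I*√3 = 856 + 2*I*√3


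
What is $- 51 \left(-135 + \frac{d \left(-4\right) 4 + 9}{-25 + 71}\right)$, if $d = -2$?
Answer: $\frac{314619}{46} \approx 6839.5$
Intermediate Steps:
$- 51 \left(-135 + \frac{d \left(-4\right) 4 + 9}{-25 + 71}\right) = - 51 \left(-135 + \frac{\left(-2\right) \left(-4\right) 4 + 9}{-25 + 71}\right) = - 51 \left(-135 + \frac{8 \cdot 4 + 9}{46}\right) = - 51 \left(-135 + \left(32 + 9\right) \frac{1}{46}\right) = - 51 \left(-135 + 41 \cdot \frac{1}{46}\right) = - 51 \left(-135 + \frac{41}{46}\right) = \left(-51\right) \left(- \frac{6169}{46}\right) = \frac{314619}{46}$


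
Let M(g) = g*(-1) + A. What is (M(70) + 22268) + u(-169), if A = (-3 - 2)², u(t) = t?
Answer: 22054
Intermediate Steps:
A = 25 (A = (-5)² = 25)
M(g) = 25 - g (M(g) = g*(-1) + 25 = -g + 25 = 25 - g)
(M(70) + 22268) + u(-169) = ((25 - 1*70) + 22268) - 169 = ((25 - 70) + 22268) - 169 = (-45 + 22268) - 169 = 22223 - 169 = 22054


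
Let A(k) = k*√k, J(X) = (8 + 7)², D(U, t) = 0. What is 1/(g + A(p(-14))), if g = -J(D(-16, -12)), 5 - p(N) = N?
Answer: -225/43766 - 19*√19/43766 ≈ -0.0070333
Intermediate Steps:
J(X) = 225 (J(X) = 15² = 225)
p(N) = 5 - N
g = -225 (g = -1*225 = -225)
A(k) = k^(3/2)
1/(g + A(p(-14))) = 1/(-225 + (5 - 1*(-14))^(3/2)) = 1/(-225 + (5 + 14)^(3/2)) = 1/(-225 + 19^(3/2)) = 1/(-225 + 19*√19)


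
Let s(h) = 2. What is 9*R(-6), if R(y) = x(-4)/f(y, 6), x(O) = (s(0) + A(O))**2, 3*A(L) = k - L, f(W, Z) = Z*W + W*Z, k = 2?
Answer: -2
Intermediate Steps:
f(W, Z) = 2*W*Z (f(W, Z) = W*Z + W*Z = 2*W*Z)
A(L) = 2/3 - L/3 (A(L) = (2 - L)/3 = 2/3 - L/3)
x(O) = (8/3 - O/3)**2 (x(O) = (2 + (2/3 - O/3))**2 = (8/3 - O/3)**2)
R(y) = 4/(3*y) (R(y) = ((-8 - 4)**2/9)/((2*y*6)) = ((1/9)*(-12)**2)/((12*y)) = ((1/9)*144)*(1/(12*y)) = 16*(1/(12*y)) = 4/(3*y))
9*R(-6) = 9*((4/3)/(-6)) = 9*((4/3)*(-1/6)) = 9*(-2/9) = -2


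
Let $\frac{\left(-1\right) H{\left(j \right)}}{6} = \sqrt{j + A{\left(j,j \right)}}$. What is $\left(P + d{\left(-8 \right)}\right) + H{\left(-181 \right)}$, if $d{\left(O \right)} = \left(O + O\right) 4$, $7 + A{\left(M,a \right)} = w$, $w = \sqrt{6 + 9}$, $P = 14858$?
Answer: $14794 - 6 \sqrt{-188 + \sqrt{15}} \approx 14794.0 - 81.416 i$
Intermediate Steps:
$w = \sqrt{15} \approx 3.873$
$A{\left(M,a \right)} = -7 + \sqrt{15}$
$d{\left(O \right)} = 8 O$ ($d{\left(O \right)} = 2 O 4 = 8 O$)
$H{\left(j \right)} = - 6 \sqrt{-7 + j + \sqrt{15}}$ ($H{\left(j \right)} = - 6 \sqrt{j - \left(7 - \sqrt{15}\right)} = - 6 \sqrt{-7 + j + \sqrt{15}}$)
$\left(P + d{\left(-8 \right)}\right) + H{\left(-181 \right)} = \left(14858 + 8 \left(-8\right)\right) - 6 \sqrt{-7 - 181 + \sqrt{15}} = \left(14858 - 64\right) - 6 \sqrt{-188 + \sqrt{15}} = 14794 - 6 \sqrt{-188 + \sqrt{15}}$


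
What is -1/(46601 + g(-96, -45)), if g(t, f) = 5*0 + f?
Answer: -1/46556 ≈ -2.1479e-5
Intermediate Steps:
g(t, f) = f (g(t, f) = 0 + f = f)
-1/(46601 + g(-96, -45)) = -1/(46601 - 45) = -1/46556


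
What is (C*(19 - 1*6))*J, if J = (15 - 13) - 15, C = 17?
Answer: -2873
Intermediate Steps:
J = -13 (J = 2 - 15 = -13)
(C*(19 - 1*6))*J = (17*(19 - 1*6))*(-13) = (17*(19 - 6))*(-13) = (17*13)*(-13) = 221*(-13) = -2873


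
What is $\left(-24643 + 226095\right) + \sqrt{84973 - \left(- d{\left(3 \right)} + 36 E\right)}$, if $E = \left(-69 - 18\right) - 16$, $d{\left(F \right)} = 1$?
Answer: $201452 + \sqrt{88682} \approx 2.0175 \cdot 10^{5}$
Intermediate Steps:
$E = -103$ ($E = -87 - 16 = -103$)
$\left(-24643 + 226095\right) + \sqrt{84973 - \left(- d{\left(3 \right)} + 36 E\right)} = \left(-24643 + 226095\right) + \sqrt{84973 + \left(\left(-36\right) \left(-103\right) + 1\right)} = 201452 + \sqrt{84973 + \left(3708 + 1\right)} = 201452 + \sqrt{84973 + 3709} = 201452 + \sqrt{88682}$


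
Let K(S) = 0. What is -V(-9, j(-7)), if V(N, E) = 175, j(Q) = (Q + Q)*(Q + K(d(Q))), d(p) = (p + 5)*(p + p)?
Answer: -175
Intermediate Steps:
d(p) = 2*p*(5 + p) (d(p) = (5 + p)*(2*p) = 2*p*(5 + p))
j(Q) = 2*Q**2 (j(Q) = (Q + Q)*(Q + 0) = (2*Q)*Q = 2*Q**2)
-V(-9, j(-7)) = -1*175 = -175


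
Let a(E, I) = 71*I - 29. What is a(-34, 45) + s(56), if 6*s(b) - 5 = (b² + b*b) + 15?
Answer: 12644/3 ≈ 4214.7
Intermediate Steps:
a(E, I) = -29 + 71*I
s(b) = 10/3 + b²/3 (s(b) = ⅚ + ((b² + b*b) + 15)/6 = ⅚ + ((b² + b²) + 15)/6 = ⅚ + (2*b² + 15)/6 = ⅚ + (15 + 2*b²)/6 = ⅚ + (5/2 + b²/3) = 10/3 + b²/3)
a(-34, 45) + s(56) = (-29 + 71*45) + (10/3 + (⅓)*56²) = (-29 + 3195) + (10/3 + (⅓)*3136) = 3166 + (10/3 + 3136/3) = 3166 + 3146/3 = 12644/3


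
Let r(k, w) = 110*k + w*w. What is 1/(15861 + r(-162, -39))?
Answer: -1/438 ≈ -0.0022831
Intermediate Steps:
r(k, w) = w² + 110*k (r(k, w) = 110*k + w² = w² + 110*k)
1/(15861 + r(-162, -39)) = 1/(15861 + ((-39)² + 110*(-162))) = 1/(15861 + (1521 - 17820)) = 1/(15861 - 16299) = 1/(-438) = -1/438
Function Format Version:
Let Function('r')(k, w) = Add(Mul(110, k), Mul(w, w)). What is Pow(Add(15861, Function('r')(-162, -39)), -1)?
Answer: Rational(-1, 438) ≈ -0.0022831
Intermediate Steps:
Function('r')(k, w) = Add(Pow(w, 2), Mul(110, k)) (Function('r')(k, w) = Add(Mul(110, k), Pow(w, 2)) = Add(Pow(w, 2), Mul(110, k)))
Pow(Add(15861, Function('r')(-162, -39)), -1) = Pow(Add(15861, Add(Pow(-39, 2), Mul(110, -162))), -1) = Pow(Add(15861, Add(1521, -17820)), -1) = Pow(Add(15861, -16299), -1) = Pow(-438, -1) = Rational(-1, 438)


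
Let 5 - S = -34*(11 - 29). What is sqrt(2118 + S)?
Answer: sqrt(1511) ≈ 38.872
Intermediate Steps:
S = -607 (S = 5 - (-34)*(11 - 29) = 5 - (-34)*(-18) = 5 - 1*612 = 5 - 612 = -607)
sqrt(2118 + S) = sqrt(2118 - 607) = sqrt(1511)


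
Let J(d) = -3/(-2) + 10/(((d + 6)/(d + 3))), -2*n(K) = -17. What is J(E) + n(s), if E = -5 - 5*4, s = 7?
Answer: 410/19 ≈ 21.579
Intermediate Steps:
n(K) = 17/2 (n(K) = -½*(-17) = 17/2)
E = -25 (E = -5 - 20 = -25)
J(d) = 3/2 + 10*(3 + d)/(6 + d) (J(d) = -3*(-½) + 10/(((6 + d)/(3 + d))) = 3/2 + 10/(((6 + d)/(3 + d))) = 3/2 + 10*((3 + d)/(6 + d)) = 3/2 + 10*(3 + d)/(6 + d))
J(E) + n(s) = (78 + 23*(-25))/(2*(6 - 25)) + 17/2 = (½)*(78 - 575)/(-19) + 17/2 = (½)*(-1/19)*(-497) + 17/2 = 497/38 + 17/2 = 410/19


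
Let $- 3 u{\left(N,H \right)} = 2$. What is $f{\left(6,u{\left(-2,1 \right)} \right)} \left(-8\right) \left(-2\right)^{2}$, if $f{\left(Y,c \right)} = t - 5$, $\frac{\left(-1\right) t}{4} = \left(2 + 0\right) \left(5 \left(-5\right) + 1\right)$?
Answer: $-5984$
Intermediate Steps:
$u{\left(N,H \right)} = - \frac{2}{3}$ ($u{\left(N,H \right)} = \left(- \frac{1}{3}\right) 2 = - \frac{2}{3}$)
$t = 192$ ($t = - 4 \left(2 + 0\right) \left(5 \left(-5\right) + 1\right) = - 4 \cdot 2 \left(-25 + 1\right) = - 4 \cdot 2 \left(-24\right) = \left(-4\right) \left(-48\right) = 192$)
$f{\left(Y,c \right)} = 187$ ($f{\left(Y,c \right)} = 192 - 5 = 187$)
$f{\left(6,u{\left(-2,1 \right)} \right)} \left(-8\right) \left(-2\right)^{2} = 187 \left(-8\right) \left(-2\right)^{2} = \left(-1496\right) 4 = -5984$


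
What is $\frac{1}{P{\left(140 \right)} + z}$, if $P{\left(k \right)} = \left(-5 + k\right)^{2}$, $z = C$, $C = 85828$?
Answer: $\frac{1}{104053} \approx 9.6105 \cdot 10^{-6}$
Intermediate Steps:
$z = 85828$
$\frac{1}{P{\left(140 \right)} + z} = \frac{1}{\left(-5 + 140\right)^{2} + 85828} = \frac{1}{135^{2} + 85828} = \frac{1}{18225 + 85828} = \frac{1}{104053}$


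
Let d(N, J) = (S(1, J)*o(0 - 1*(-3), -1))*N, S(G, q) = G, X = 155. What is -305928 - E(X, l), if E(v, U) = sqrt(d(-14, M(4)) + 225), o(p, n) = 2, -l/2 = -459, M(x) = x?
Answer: -305928 - sqrt(197) ≈ -3.0594e+5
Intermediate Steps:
l = 918 (l = -2*(-459) = 918)
d(N, J) = 2*N (d(N, J) = (1*2)*N = 2*N)
E(v, U) = sqrt(197) (E(v, U) = sqrt(2*(-14) + 225) = sqrt(-28 + 225) = sqrt(197))
-305928 - E(X, l) = -305928 - sqrt(197)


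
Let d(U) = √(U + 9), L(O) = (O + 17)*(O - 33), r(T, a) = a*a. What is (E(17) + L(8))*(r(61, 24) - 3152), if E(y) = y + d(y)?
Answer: 1566208 - 2576*√26 ≈ 1.5531e+6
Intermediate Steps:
r(T, a) = a²
L(O) = (-33 + O)*(17 + O) (L(O) = (17 + O)*(-33 + O) = (-33 + O)*(17 + O))
d(U) = √(9 + U)
E(y) = y + √(9 + y)
(E(17) + L(8))*(r(61, 24) - 3152) = ((17 + √(9 + 17)) + (-561 + 8² - 16*8))*(24² - 3152) = ((17 + √26) + (-561 + 64 - 128))*(576 - 3152) = ((17 + √26) - 625)*(-2576) = (-608 + √26)*(-2576) = 1566208 - 2576*√26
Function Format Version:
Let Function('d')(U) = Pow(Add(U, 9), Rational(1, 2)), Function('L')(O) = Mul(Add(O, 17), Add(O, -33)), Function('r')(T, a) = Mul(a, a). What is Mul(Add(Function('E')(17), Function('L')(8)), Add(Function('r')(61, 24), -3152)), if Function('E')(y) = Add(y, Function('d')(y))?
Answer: Add(1566208, Mul(-2576, Pow(26, Rational(1, 2)))) ≈ 1.5531e+6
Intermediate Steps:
Function('r')(T, a) = Pow(a, 2)
Function('L')(O) = Mul(Add(-33, O), Add(17, O)) (Function('L')(O) = Mul(Add(17, O), Add(-33, O)) = Mul(Add(-33, O), Add(17, O)))
Function('d')(U) = Pow(Add(9, U), Rational(1, 2))
Function('E')(y) = Add(y, Pow(Add(9, y), Rational(1, 2)))
Mul(Add(Function('E')(17), Function('L')(8)), Add(Function('r')(61, 24), -3152)) = Mul(Add(Add(17, Pow(Add(9, 17), Rational(1, 2))), Add(-561, Pow(8, 2), Mul(-16, 8))), Add(Pow(24, 2), -3152)) = Mul(Add(Add(17, Pow(26, Rational(1, 2))), Add(-561, 64, -128)), Add(576, -3152)) = Mul(Add(Add(17, Pow(26, Rational(1, 2))), -625), -2576) = Mul(Add(-608, Pow(26, Rational(1, 2))), -2576) = Add(1566208, Mul(-2576, Pow(26, Rational(1, 2))))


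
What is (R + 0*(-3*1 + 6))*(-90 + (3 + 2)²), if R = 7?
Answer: -455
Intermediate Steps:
(R + 0*(-3*1 + 6))*(-90 + (3 + 2)²) = (7 + 0*(-3*1 + 6))*(-90 + (3 + 2)²) = (7 + 0*(-3 + 6))*(-90 + 5²) = (7 + 0*3)*(-90 + 25) = (7 + 0)*(-65) = 7*(-65) = -455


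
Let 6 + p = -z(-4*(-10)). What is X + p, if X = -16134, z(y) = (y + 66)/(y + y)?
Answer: -645653/40 ≈ -16141.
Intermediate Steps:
z(y) = (66 + y)/(2*y) (z(y) = (66 + y)/((2*y)) = (66 + y)*(1/(2*y)) = (66 + y)/(2*y))
p = -293/40 (p = -6 - (66 - 4*(-10))/(2*((-4*(-10)))) = -6 - (66 + 40)/(2*40) = -6 - 106/(2*40) = -6 - 1*53/40 = -6 - 53/40 = -293/40 ≈ -7.3250)
X + p = -16134 - 293/40 = -645653/40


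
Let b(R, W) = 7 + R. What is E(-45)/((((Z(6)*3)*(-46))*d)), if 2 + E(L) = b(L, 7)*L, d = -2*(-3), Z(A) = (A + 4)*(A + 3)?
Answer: -427/18630 ≈ -0.022920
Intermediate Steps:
Z(A) = (3 + A)*(4 + A) (Z(A) = (4 + A)*(3 + A) = (3 + A)*(4 + A))
d = 6
E(L) = -2 + L*(7 + L) (E(L) = -2 + (7 + L)*L = -2 + L*(7 + L))
E(-45)/((((Z(6)*3)*(-46))*d)) = (-2 - 45*(7 - 45))/(((((12 + 6**2 + 7*6)*3)*(-46))*6)) = (-2 - 45*(-38))/(((((12 + 36 + 42)*3)*(-46))*6)) = (-2 + 1710)/((((90*3)*(-46))*6)) = 1708/(((270*(-46))*6)) = 1708/((-12420*6)) = 1708/(-74520) = 1708*(-1/74520) = -427/18630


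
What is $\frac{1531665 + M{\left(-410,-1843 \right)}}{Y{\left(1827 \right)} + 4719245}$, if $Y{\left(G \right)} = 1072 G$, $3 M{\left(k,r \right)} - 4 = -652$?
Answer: $\frac{1531449}{6677789} \approx 0.22933$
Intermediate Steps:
$M{\left(k,r \right)} = -216$ ($M{\left(k,r \right)} = \frac{4}{3} + \frac{1}{3} \left(-652\right) = \frac{4}{3} - \frac{652}{3} = -216$)
$\frac{1531665 + M{\left(-410,-1843 \right)}}{Y{\left(1827 \right)} + 4719245} = \frac{1531665 - 216}{1072 \cdot 1827 + 4719245} = \frac{1531449}{1958544 + 4719245} = \frac{1531449}{6677789}$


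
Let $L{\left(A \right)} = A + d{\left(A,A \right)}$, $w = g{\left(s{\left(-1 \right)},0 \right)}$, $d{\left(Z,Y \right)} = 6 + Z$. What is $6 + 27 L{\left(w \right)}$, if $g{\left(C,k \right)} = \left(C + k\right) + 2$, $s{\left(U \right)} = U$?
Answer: $222$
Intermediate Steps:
$g{\left(C,k \right)} = 2 + C + k$
$w = 1$ ($w = 2 - 1 + 0 = 1$)
$L{\left(A \right)} = 6 + 2 A$ ($L{\left(A \right)} = A + \left(6 + A\right) = 6 + 2 A$)
$6 + 27 L{\left(w \right)} = 6 + 27 \left(6 + 2 \cdot 1\right) = 6 + 27 \left(6 + 2\right) = 6 + 27 \cdot 8 = 6 + 216 = 222$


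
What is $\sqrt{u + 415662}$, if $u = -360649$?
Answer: $\sqrt{55013} \approx 234.55$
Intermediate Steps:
$\sqrt{u + 415662} = \sqrt{-360649 + 415662} = \sqrt{55013}$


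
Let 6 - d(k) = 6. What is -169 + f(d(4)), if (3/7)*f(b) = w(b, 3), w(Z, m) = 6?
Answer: -155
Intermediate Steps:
d(k) = 0 (d(k) = 6 - 1*6 = 6 - 6 = 0)
f(b) = 14 (f(b) = (7/3)*6 = 14)
-169 + f(d(4)) = -169 + 14 = -155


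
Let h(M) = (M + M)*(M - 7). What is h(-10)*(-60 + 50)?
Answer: -3400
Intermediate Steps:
h(M) = 2*M*(-7 + M) (h(M) = (2*M)*(-7 + M) = 2*M*(-7 + M))
h(-10)*(-60 + 50) = (2*(-10)*(-7 - 10))*(-60 + 50) = (2*(-10)*(-17))*(-10) = 340*(-10) = -3400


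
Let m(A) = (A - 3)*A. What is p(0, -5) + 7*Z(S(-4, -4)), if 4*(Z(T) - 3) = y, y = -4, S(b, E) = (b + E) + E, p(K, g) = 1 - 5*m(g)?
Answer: -185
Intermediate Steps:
m(A) = A*(-3 + A) (m(A) = (-3 + A)*A = A*(-3 + A))
p(K, g) = 1 - 5*g*(-3 + g)
S(b, E) = b + 2*E (S(b, E) = (E + b) + E = b + 2*E)
Z(T) = 2 (Z(T) = 3 + (1/4)*(-4) = 3 - 1 = 2)
p(0, -5) + 7*Z(S(-4, -4)) = (1 - 5*(-5)*(-3 - 5)) + 7*2 = (1 - 5*(-5)*(-8)) + 14 = (1 - 200) + 14 = -199 + 14 = -185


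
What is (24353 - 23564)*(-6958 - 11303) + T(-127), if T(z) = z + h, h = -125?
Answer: -14408181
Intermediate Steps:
T(z) = -125 + z (T(z) = z - 125 = -125 + z)
(24353 - 23564)*(-6958 - 11303) + T(-127) = (24353 - 23564)*(-6958 - 11303) + (-125 - 127) = 789*(-18261) - 252 = -14407929 - 252 = -14408181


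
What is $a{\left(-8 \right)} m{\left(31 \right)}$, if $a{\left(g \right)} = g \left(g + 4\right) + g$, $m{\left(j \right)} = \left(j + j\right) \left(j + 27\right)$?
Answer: $86304$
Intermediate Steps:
$m{\left(j \right)} = 2 j \left(27 + j\right)$
$a{\left(g \right)} = g + g \left(4 + g\right)$ ($a{\left(g \right)} = g \left(4 + g\right) + g = g + g \left(4 + g\right)$)
$a{\left(-8 \right)} m{\left(31 \right)} = - 8 \left(5 - 8\right) 2 \cdot 31 \left(27 + 31\right) = \left(-8\right) \left(-3\right) 2 \cdot 31 \cdot 58 = 24 \cdot 3596 = 86304$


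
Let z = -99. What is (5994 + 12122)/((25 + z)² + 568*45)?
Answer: 4529/7759 ≈ 0.58371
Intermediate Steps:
(5994 + 12122)/((25 + z)² + 568*45) = (5994 + 12122)/((25 - 99)² + 568*45) = 18116/((-74)² + 25560) = 18116/(5476 + 25560) = 18116/31036 = 18116*(1/31036) = 4529/7759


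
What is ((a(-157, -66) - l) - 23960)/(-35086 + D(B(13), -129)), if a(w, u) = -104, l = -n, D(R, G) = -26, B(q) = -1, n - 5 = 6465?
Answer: 463/924 ≈ 0.50108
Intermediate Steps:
n = 6470 (n = 5 + 6465 = 6470)
l = -6470 (l = -1*6470 = -6470)
((a(-157, -66) - l) - 23960)/(-35086 + D(B(13), -129)) = ((-104 - 1*(-6470)) - 23960)/(-35086 - 26) = ((-104 + 6470) - 23960)/(-35112) = (6366 - 23960)*(-1/35112) = -17594*(-1/35112) = 463/924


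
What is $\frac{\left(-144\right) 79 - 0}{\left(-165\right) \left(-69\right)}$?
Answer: $- \frac{1264}{1265} \approx -0.99921$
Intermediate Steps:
$\frac{\left(-144\right) 79 - 0}{\left(-165\right) \left(-69\right)} = \frac{-11376 + 0}{11385} = \left(-11376\right) \frac{1}{11385} = - \frac{1264}{1265}$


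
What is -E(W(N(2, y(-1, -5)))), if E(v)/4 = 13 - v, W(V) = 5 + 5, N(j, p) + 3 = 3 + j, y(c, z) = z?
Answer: -12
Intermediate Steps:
N(j, p) = j (N(j, p) = -3 + (3 + j) = j)
W(V) = 10
E(v) = 52 - 4*v (E(v) = 4*(13 - v) = 52 - 4*v)
-E(W(N(2, y(-1, -5)))) = -(52 - 4*10) = -(52 - 40) = -1*12 = -12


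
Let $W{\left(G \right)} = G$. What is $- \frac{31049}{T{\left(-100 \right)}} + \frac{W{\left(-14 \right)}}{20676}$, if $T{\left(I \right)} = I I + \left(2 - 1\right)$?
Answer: $- \frac{321054569}{103390338} \approx -3.1053$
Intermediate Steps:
$T{\left(I \right)} = 1 + I^{2}$ ($T{\left(I \right)} = I^{2} + \left(2 - 1\right) = I^{2} + 1 = 1 + I^{2}$)
$- \frac{31049}{T{\left(-100 \right)}} + \frac{W{\left(-14 \right)}}{20676} = - \frac{31049}{1 + \left(-100\right)^{2}} - \frac{14}{20676} = - \frac{31049}{1 + 10000} - \frac{7}{10338} = - \frac{31049}{10001} - \frac{7}{10338} = - \frac{321054569}{103390338}$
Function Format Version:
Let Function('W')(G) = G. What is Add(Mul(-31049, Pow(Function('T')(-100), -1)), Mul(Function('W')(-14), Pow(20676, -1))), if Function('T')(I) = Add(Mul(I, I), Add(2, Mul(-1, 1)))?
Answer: Rational(-321054569, 103390338) ≈ -3.1053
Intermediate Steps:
Function('T')(I) = Add(1, Pow(I, 2)) (Function('T')(I) = Add(Pow(I, 2), Add(2, -1)) = Add(Pow(I, 2), 1) = Add(1, Pow(I, 2)))
Add(Mul(-31049, Pow(Function('T')(-100), -1)), Mul(Function('W')(-14), Pow(20676, -1))) = Add(Mul(-31049, Pow(Add(1, Pow(-100, 2)), -1)), Mul(-14, Pow(20676, -1))) = Add(Mul(-31049, Pow(Add(1, 10000), -1)), Mul(-14, Rational(1, 20676))) = Add(Mul(-31049, Pow(10001, -1)), Rational(-7, 10338)) = Add(Mul(-31049, Rational(1, 10001)), Rational(-7, 10338)) = Add(Rational(-31049, 10001), Rational(-7, 10338)) = Rational(-321054569, 103390338)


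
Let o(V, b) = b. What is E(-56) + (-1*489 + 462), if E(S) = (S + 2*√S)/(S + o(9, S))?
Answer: -53/2 - I*√14/28 ≈ -26.5 - 0.13363*I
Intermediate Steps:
E(S) = (S + 2*√S)/(2*S) (E(S) = (S + 2*√S)/(S + S) = (S + 2*√S)/((2*S)) = (S + 2*√S)*(1/(2*S)) = (S + 2*√S)/(2*S))
E(-56) + (-1*489 + 462) = (√(-56) + (½)*(-56))/(-56) + (-1*489 + 462) = -(2*I*√14 - 28)/56 + (-489 + 462) = -(-28 + 2*I*√14)/56 - 27 = (½ - I*√14/28) - 27 = -53/2 - I*√14/28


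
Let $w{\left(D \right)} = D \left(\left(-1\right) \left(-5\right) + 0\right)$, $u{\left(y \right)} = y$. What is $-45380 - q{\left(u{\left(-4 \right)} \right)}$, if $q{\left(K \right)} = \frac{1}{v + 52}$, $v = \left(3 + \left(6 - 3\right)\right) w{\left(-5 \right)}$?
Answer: $- \frac{4447239}{98} \approx -45380.0$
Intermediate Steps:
$w{\left(D \right)} = 5 D$ ($w{\left(D \right)} = D \left(5 + 0\right) = D 5 = 5 D$)
$v = -150$ ($v = \left(3 + \left(6 - 3\right)\right) 5 \left(-5\right) = \left(3 + 3\right) \left(-25\right) = 6 \left(-25\right) = -150$)
$q{\left(K \right)} = - \frac{1}{98}$ ($q{\left(K \right)} = \frac{1}{-150 + 52} = \frac{1}{-98} = - \frac{1}{98}$)
$-45380 - q{\left(u{\left(-4 \right)} \right)} = -45380 - - \frac{1}{98} = -45380 + \frac{1}{98} = - \frac{4447239}{98}$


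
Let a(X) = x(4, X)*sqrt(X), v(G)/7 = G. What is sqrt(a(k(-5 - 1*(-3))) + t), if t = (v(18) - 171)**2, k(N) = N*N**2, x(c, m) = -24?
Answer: sqrt(2025 - 48*I*sqrt(2)) ≈ 45.006 - 0.7541*I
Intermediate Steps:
v(G) = 7*G
k(N) = N**3
a(X) = -24*sqrt(X)
t = 2025 (t = (7*18 - 171)**2 = (126 - 171)**2 = (-45)**2 = 2025)
sqrt(a(k(-5 - 1*(-3))) + t) = sqrt(-24*(-(-5 - 1*(-3))**(3/2)) + 2025) = sqrt(-24*(-(-5 + 3)**(3/2)) + 2025) = sqrt(-24*2*I*sqrt(2) + 2025) = sqrt(-48*I*sqrt(2) + 2025) = sqrt(2025 - 48*I*sqrt(2))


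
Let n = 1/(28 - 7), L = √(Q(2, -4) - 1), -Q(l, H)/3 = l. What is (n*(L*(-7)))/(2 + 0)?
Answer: -I*√7/6 ≈ -0.44096*I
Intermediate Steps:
Q(l, H) = -3*l
L = I*√7 (L = √(-3*2 - 1) = √(-6 - 1) = √(-7) = I*√7 ≈ 2.6458*I)
n = 1/21 ≈ 0.047619
(n*(L*(-7)))/(2 + 0) = (((I*√7)*(-7))/21)/(2 + 0) = ((-7*I*√7)/21)/2 = -I*√7/3*(½) = -I*√7/6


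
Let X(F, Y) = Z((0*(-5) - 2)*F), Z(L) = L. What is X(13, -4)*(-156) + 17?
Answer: 4073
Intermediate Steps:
X(F, Y) = -2*F (X(F, Y) = (0*(-5) - 2)*F = (0 - 2)*F = -2*F)
X(13, -4)*(-156) + 17 = -2*13*(-156) + 17 = -26*(-156) + 17 = 4056 + 17 = 4073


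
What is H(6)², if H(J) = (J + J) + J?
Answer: 324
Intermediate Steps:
H(J) = 3*J (H(J) = 2*J + J = 3*J)
H(6)² = (3*6)² = 18² = 324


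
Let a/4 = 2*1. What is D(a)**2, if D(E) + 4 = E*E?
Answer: 3600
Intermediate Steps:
a = 8 (a = 4*(2*1) = 4*2 = 8)
D(E) = -4 + E**2 (D(E) = -4 + E*E = -4 + E**2)
D(a)**2 = (-4 + 8**2)**2 = (-4 + 64)**2 = 60**2 = 3600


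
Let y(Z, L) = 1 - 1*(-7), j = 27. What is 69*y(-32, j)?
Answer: 552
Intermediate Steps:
y(Z, L) = 8 (y(Z, L) = 1 + 7 = 8)
69*y(-32, j) = 69*8 = 552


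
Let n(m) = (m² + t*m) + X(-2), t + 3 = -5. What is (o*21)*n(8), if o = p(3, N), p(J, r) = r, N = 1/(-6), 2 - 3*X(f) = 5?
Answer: 7/2 ≈ 3.5000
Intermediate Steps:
X(f) = -1 (X(f) = ⅔ - ⅓*5 = ⅔ - 5/3 = -1)
N = -⅙ ≈ -0.16667
t = -8 (t = -3 - 5 = -8)
o = -⅙ ≈ -0.16667
n(m) = -1 + m² - 8*m (n(m) = (m² - 8*m) - 1 = -1 + m² - 8*m)
(o*21)*n(8) = (-⅙*21)*(-1 + 8² - 8*8) = -7*(-1 + 64 - 64)/2 = -7/2*(-1) = 7/2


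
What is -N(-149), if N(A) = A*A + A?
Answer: -22052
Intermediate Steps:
N(A) = A + A² (N(A) = A² + A = A + A²)
-N(-149) = -(-149)*(1 - 149) = -(-149)*(-148) = -1*22052 = -22052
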